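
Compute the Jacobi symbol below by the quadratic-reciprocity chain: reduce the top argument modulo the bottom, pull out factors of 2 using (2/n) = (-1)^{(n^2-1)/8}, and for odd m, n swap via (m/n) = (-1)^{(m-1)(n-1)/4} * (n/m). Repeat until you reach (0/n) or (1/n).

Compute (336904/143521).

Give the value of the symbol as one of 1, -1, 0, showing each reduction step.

1

(336904/143521): 336904 mod 143521 = 49862, so (336904/143521) = (49862/143521)
factor out 2^1: 49862 = 2^1·24931; with 143521 mod 8 = 1, (2/143521) = +1; sign now +1; continue with (24931/143521)
flip (24931/143521) -> (143521/24931): both odd, 24931 mod 4 = 3, 143521 mod 4 = 1, so the flip contributes +1; sign now +1
(143521/24931): 143521 mod 24931 = 18866, so (143521/24931) = (18866/24931)
factor out 2^1: 18866 = 2^1·9433; with 24931 mod 8 = 3, (2/24931) = -1; sign now -1; continue with (9433/24931)
flip (9433/24931) -> (24931/9433): both odd, 9433 mod 4 = 1, 24931 mod 4 = 3, so the flip contributes +1; sign now -1
(24931/9433): 24931 mod 9433 = 6065, so (24931/9433) = (6065/9433)
flip (6065/9433) -> (9433/6065): both odd, 6065 mod 4 = 1, 9433 mod 4 = 1, so the flip contributes +1; sign now -1
(9433/6065): 9433 mod 6065 = 3368, so (9433/6065) = (3368/6065)
factor out 2^3: 3368 = 2^3·421; with 6065 mod 8 = 1, (2/6065) = +1; sign now -1; continue with (421/6065)
flip (421/6065) -> (6065/421): both odd, 421 mod 4 = 1, 6065 mod 4 = 1, so the flip contributes +1; sign now -1
(6065/421): 6065 mod 421 = 171, so (6065/421) = (171/421)
flip (171/421) -> (421/171): both odd, 171 mod 4 = 3, 421 mod 4 = 1, so the flip contributes +1; sign now -1
(421/171): 421 mod 171 = 79, so (421/171) = (79/171)
flip (79/171) -> (171/79): both odd, 79 mod 4 = 3, 171 mod 4 = 3, so the flip contributes -1; sign now +1
(171/79): 171 mod 79 = 13, so (171/79) = (13/79)
flip (13/79) -> (79/13): both odd, 13 mod 4 = 1, 79 mod 4 = 3, so the flip contributes +1; sign now +1
(79/13): 79 mod 13 = 1, so (79/13) = (1/13)
reached (1/13) = 1, so the symbol is +1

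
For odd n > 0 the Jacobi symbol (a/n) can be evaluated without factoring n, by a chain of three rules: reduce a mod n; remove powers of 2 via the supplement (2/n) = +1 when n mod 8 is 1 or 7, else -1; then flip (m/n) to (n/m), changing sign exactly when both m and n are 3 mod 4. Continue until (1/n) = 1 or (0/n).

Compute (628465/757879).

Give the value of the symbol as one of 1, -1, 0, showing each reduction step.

flip (628465/757879) -> (757879/628465): both odd, 628465 mod 4 = 1, 757879 mod 4 = 3, so the flip contributes +1; sign now +1
(757879/628465): 757879 mod 628465 = 129414, so (757879/628465) = (129414/628465)
factor out 2^1: 129414 = 2^1·64707; with 628465 mod 8 = 1, (2/628465) = +1; sign now +1; continue with (64707/628465)
flip (64707/628465) -> (628465/64707): both odd, 64707 mod 4 = 3, 628465 mod 4 = 1, so the flip contributes +1; sign now +1
(628465/64707): 628465 mod 64707 = 46102, so (628465/64707) = (46102/64707)
factor out 2^1: 46102 = 2^1·23051; with 64707 mod 8 = 3, (2/64707) = -1; sign now -1; continue with (23051/64707)
flip (23051/64707) -> (64707/23051): both odd, 23051 mod 4 = 3, 64707 mod 4 = 3, so the flip contributes -1; sign now +1
(64707/23051): 64707 mod 23051 = 18605, so (64707/23051) = (18605/23051)
flip (18605/23051) -> (23051/18605): both odd, 18605 mod 4 = 1, 23051 mod 4 = 3, so the flip contributes +1; sign now +1
(23051/18605): 23051 mod 18605 = 4446, so (23051/18605) = (4446/18605)
factor out 2^1: 4446 = 2^1·2223; with 18605 mod 8 = 5, (2/18605) = -1; sign now -1; continue with (2223/18605)
flip (2223/18605) -> (18605/2223): both odd, 2223 mod 4 = 3, 18605 mod 4 = 1, so the flip contributes +1; sign now -1
(18605/2223): 18605 mod 2223 = 821, so (18605/2223) = (821/2223)
flip (821/2223) -> (2223/821): both odd, 821 mod 4 = 1, 2223 mod 4 = 3, so the flip contributes +1; sign now -1
(2223/821): 2223 mod 821 = 581, so (2223/821) = (581/821)
flip (581/821) -> (821/581): both odd, 581 mod 4 = 1, 821 mod 4 = 1, so the flip contributes +1; sign now -1
(821/581): 821 mod 581 = 240, so (821/581) = (240/581)
factor out 2^4: 240 = 2^4·15; with 581 mod 8 = 5, (2/581) = -1; sign now -1; continue with (15/581)
flip (15/581) -> (581/15): both odd, 15 mod 4 = 3, 581 mod 4 = 1, so the flip contributes +1; sign now -1
(581/15): 581 mod 15 = 11, so (581/15) = (11/15)
flip (11/15) -> (15/11): both odd, 11 mod 4 = 3, 15 mod 4 = 3, so the flip contributes -1; sign now +1
(15/11): 15 mod 11 = 4, so (15/11) = (4/11)
factor out 2^2: 4 = 2^2·1; with 11 mod 8 = 3, (2/11) = -1; sign now +1; continue with (1/11)
reached (1/11) = 1, so the symbol is +1

1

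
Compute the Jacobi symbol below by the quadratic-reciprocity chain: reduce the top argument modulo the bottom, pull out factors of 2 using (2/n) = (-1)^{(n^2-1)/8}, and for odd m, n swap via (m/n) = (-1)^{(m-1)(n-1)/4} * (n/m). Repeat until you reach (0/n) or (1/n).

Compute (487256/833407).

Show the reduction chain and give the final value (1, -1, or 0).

-1

factor out 2^3: 487256 = 2^3·60907; with 833407 mod 8 = 7, (2/833407) = +1; sign now +1; continue with (60907/833407)
flip (60907/833407) -> (833407/60907): both odd, 60907 mod 4 = 3, 833407 mod 4 = 3, so the flip contributes -1; sign now -1
(833407/60907): 833407 mod 60907 = 41616, so (833407/60907) = (41616/60907)
factor out 2^4: 41616 = 2^4·2601; with 60907 mod 8 = 3, (2/60907) = -1; sign now -1; continue with (2601/60907)
flip (2601/60907) -> (60907/2601): both odd, 2601 mod 4 = 1, 60907 mod 4 = 3, so the flip contributes +1; sign now -1
(60907/2601): 60907 mod 2601 = 1084, so (60907/2601) = (1084/2601)
factor out 2^2: 1084 = 2^2·271; with 2601 mod 8 = 1, (2/2601) = +1; sign now -1; continue with (271/2601)
flip (271/2601) -> (2601/271): both odd, 271 mod 4 = 3, 2601 mod 4 = 1, so the flip contributes +1; sign now -1
(2601/271): 2601 mod 271 = 162, so (2601/271) = (162/271)
factor out 2^1: 162 = 2^1·81; with 271 mod 8 = 7, (2/271) = +1; sign now -1; continue with (81/271)
flip (81/271) -> (271/81): both odd, 81 mod 4 = 1, 271 mod 4 = 3, so the flip contributes +1; sign now -1
(271/81): 271 mod 81 = 28, so (271/81) = (28/81)
factor out 2^2: 28 = 2^2·7; with 81 mod 8 = 1, (2/81) = +1; sign now -1; continue with (7/81)
flip (7/81) -> (81/7): both odd, 7 mod 4 = 3, 81 mod 4 = 1, so the flip contributes +1; sign now -1
(81/7): 81 mod 7 = 4, so (81/7) = (4/7)
factor out 2^2: 4 = 2^2·1; with 7 mod 8 = 7, (2/7) = +1; sign now -1; continue with (1/7)
reached (1/7) = 1, so the symbol is -1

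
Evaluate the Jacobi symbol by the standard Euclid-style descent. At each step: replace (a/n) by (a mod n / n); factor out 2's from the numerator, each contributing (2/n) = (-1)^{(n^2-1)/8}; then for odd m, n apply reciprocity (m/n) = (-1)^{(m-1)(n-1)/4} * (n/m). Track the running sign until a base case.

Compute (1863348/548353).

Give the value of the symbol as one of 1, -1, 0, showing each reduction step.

(1863348/548353) = (218289/548353)   [reduce mod 548353]
reciprocity: (218289/548353) = +1·(548353/218289) since 218289 mod 4 = 1, 548353 mod 4 = 1; sign now +1
(548353/218289) = (111775/218289)   [reduce mod 218289]
reciprocity: (111775/218289) = +1·(218289/111775) since 111775 mod 4 = 3, 218289 mod 4 = 1; sign now +1
(218289/111775) = (106514/111775)   [reduce mod 111775]
106514 = 2^1·53257; (2/111775) = +1 since 111775 mod 8 = 7, so (106514/111775) = (+1)^1·(53257/111775); sign now +1
reciprocity: (53257/111775) = +1·(111775/53257) since 53257 mod 4 = 1, 111775 mod 4 = 3; sign now +1
(111775/53257) = (5261/53257)   [reduce mod 53257]
reciprocity: (5261/53257) = +1·(53257/5261) since 5261 mod 4 = 1, 53257 mod 4 = 1; sign now +1
(53257/5261) = (647/5261)   [reduce mod 5261]
reciprocity: (647/5261) = +1·(5261/647) since 647 mod 4 = 3, 5261 mod 4 = 1; sign now +1
(5261/647) = (85/647)   [reduce mod 647]
reciprocity: (85/647) = +1·(647/85) since 85 mod 4 = 1, 647 mod 4 = 3; sign now +1
(647/85) = (52/85)   [reduce mod 85]
52 = 2^2·13; (2/85) = -1 since 85 mod 8 = 5, so (52/85) = (-1)^2·(13/85); sign now +1
reciprocity: (13/85) = +1·(85/13) since 13 mod 4 = 1, 85 mod 4 = 1; sign now +1
(85/13) = (7/13)   [reduce mod 13]
reciprocity: (7/13) = +1·(13/7) since 7 mod 4 = 3, 13 mod 4 = 1; sign now +1
(13/7) = (6/7)   [reduce mod 7]
6 = 2^1·3; (2/7) = +1 since 7 mod 8 = 7, so (6/7) = (+1)^1·(3/7); sign now +1
reciprocity: (3/7) = -1·(7/3) since 3 mod 4 = 3, 7 mod 4 = 3; sign now -1
(7/3) = (1/3)   [reduce mod 3]
(1/3) = 1; final value = sign = -1

-1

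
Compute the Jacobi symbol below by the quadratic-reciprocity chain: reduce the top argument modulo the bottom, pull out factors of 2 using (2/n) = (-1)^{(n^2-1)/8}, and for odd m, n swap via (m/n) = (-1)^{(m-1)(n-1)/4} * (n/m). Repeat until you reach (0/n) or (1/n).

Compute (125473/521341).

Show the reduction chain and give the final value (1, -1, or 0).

reciprocity: (125473/521341) = +1·(521341/125473) since 125473 mod 4 = 1, 521341 mod 4 = 1; sign now +1
(521341/125473) = (19449/125473)   [reduce mod 125473]
reciprocity: (19449/125473) = +1·(125473/19449) since 19449 mod 4 = 1, 125473 mod 4 = 1; sign now +1
(125473/19449) = (8779/19449)   [reduce mod 19449]
reciprocity: (8779/19449) = +1·(19449/8779) since 8779 mod 4 = 3, 19449 mod 4 = 1; sign now +1
(19449/8779) = (1891/8779)   [reduce mod 8779]
reciprocity: (1891/8779) = -1·(8779/1891) since 1891 mod 4 = 3, 8779 mod 4 = 3; sign now -1
(8779/1891) = (1215/1891)   [reduce mod 1891]
reciprocity: (1215/1891) = -1·(1891/1215) since 1215 mod 4 = 3, 1891 mod 4 = 3; sign now +1
(1891/1215) = (676/1215)   [reduce mod 1215]
676 = 2^2·169; (2/1215) = +1 since 1215 mod 8 = 7, so (676/1215) = (+1)^2·(169/1215); sign now +1
reciprocity: (169/1215) = +1·(1215/169) since 169 mod 4 = 1, 1215 mod 4 = 3; sign now +1
(1215/169) = (32/169)   [reduce mod 169]
32 = 2^5·1; (2/169) = +1 since 169 mod 8 = 1, so (32/169) = (+1)^5·(1/169); sign now +1
(1/169) = 1; final value = sign = +1

1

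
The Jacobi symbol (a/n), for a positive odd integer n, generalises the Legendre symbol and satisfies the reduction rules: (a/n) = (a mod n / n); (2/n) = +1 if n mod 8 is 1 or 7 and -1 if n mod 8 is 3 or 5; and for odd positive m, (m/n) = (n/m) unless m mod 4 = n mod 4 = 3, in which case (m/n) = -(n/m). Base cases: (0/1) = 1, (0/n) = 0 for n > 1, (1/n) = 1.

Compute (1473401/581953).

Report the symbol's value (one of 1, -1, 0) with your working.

1

(1473401/581953) = (309495/581953)   [reduce mod 581953]
reciprocity: (309495/581953) = +1·(581953/309495) since 309495 mod 4 = 3, 581953 mod 4 = 1; sign now +1
(581953/309495) = (272458/309495)   [reduce mod 309495]
272458 = 2^1·136229; (2/309495) = +1 since 309495 mod 8 = 7, so (272458/309495) = (+1)^1·(136229/309495); sign now +1
reciprocity: (136229/309495) = +1·(309495/136229) since 136229 mod 4 = 1, 309495 mod 4 = 3; sign now +1
(309495/136229) = (37037/136229)   [reduce mod 136229]
reciprocity: (37037/136229) = +1·(136229/37037) since 37037 mod 4 = 1, 136229 mod 4 = 1; sign now +1
(136229/37037) = (25118/37037)   [reduce mod 37037]
25118 = 2^1·12559; (2/37037) = -1 since 37037 mod 8 = 5, so (25118/37037) = (-1)^1·(12559/37037); sign now -1
reciprocity: (12559/37037) = +1·(37037/12559) since 12559 mod 4 = 3, 37037 mod 4 = 1; sign now -1
(37037/12559) = (11919/12559)   [reduce mod 12559]
reciprocity: (11919/12559) = -1·(12559/11919) since 11919 mod 4 = 3, 12559 mod 4 = 3; sign now +1
(12559/11919) = (640/11919)   [reduce mod 11919]
640 = 2^7·5; (2/11919) = +1 since 11919 mod 8 = 7, so (640/11919) = (+1)^7·(5/11919); sign now +1
reciprocity: (5/11919) = +1·(11919/5) since 5 mod 4 = 1, 11919 mod 4 = 3; sign now +1
(11919/5) = (4/5)   [reduce mod 5]
4 = 2^2·1; (2/5) = -1 since 5 mod 8 = 5, so (4/5) = (-1)^2·(1/5); sign now +1
(1/5) = 1; final value = sign = +1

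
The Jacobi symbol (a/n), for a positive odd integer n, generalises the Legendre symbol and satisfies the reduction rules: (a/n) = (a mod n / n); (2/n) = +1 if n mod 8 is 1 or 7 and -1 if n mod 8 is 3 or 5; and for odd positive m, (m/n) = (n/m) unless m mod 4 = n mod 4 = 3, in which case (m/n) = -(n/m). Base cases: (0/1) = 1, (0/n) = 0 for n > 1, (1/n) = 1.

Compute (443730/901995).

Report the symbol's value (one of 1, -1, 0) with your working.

factor out 2^1: 443730 = 2^1·221865; with 901995 mod 8 = 3, (2/901995) = -1; sign now -1; continue with (221865/901995)
flip (221865/901995) -> (901995/221865): both odd, 221865 mod 4 = 1, 901995 mod 4 = 3, so the flip contributes +1; sign now -1
(901995/221865): 901995 mod 221865 = 14535, so (901995/221865) = (14535/221865)
flip (14535/221865) -> (221865/14535): both odd, 14535 mod 4 = 3, 221865 mod 4 = 1, so the flip contributes +1; sign now -1
(221865/14535): 221865 mod 14535 = 3840, so (221865/14535) = (3840/14535)
factor out 2^8: 3840 = 2^8·15; with 14535 mod 8 = 7, (2/14535) = +1; sign now -1; continue with (15/14535)
flip (15/14535) -> (14535/15): both odd, 15 mod 4 = 3, 14535 mod 4 = 3, so the flip contributes -1; sign now +1
(14535/15): 14535 mod 15 = 0, so (14535/15) = (0/15)
reached (0/15); gcd(a, n) > 1, so (0/15) = 0 and the symbol is 0

0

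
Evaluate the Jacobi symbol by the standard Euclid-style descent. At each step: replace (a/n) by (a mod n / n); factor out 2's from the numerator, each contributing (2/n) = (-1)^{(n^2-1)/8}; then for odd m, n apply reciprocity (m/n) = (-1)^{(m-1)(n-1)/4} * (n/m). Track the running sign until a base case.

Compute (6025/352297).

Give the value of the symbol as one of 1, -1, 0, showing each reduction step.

1

flip (6025/352297) -> (352297/6025): both odd, 6025 mod 4 = 1, 352297 mod 4 = 1, so the flip contributes +1; sign now +1
(352297/6025): 352297 mod 6025 = 2847, so (352297/6025) = (2847/6025)
flip (2847/6025) -> (6025/2847): both odd, 2847 mod 4 = 3, 6025 mod 4 = 1, so the flip contributes +1; sign now +1
(6025/2847): 6025 mod 2847 = 331, so (6025/2847) = (331/2847)
flip (331/2847) -> (2847/331): both odd, 331 mod 4 = 3, 2847 mod 4 = 3, so the flip contributes -1; sign now -1
(2847/331): 2847 mod 331 = 199, so (2847/331) = (199/331)
flip (199/331) -> (331/199): both odd, 199 mod 4 = 3, 331 mod 4 = 3, so the flip contributes -1; sign now +1
(331/199): 331 mod 199 = 132, so (331/199) = (132/199)
factor out 2^2: 132 = 2^2·33; with 199 mod 8 = 7, (2/199) = +1; sign now +1; continue with (33/199)
flip (33/199) -> (199/33): both odd, 33 mod 4 = 1, 199 mod 4 = 3, so the flip contributes +1; sign now +1
(199/33): 199 mod 33 = 1, so (199/33) = (1/33)
reached (1/33) = 1, so the symbol is +1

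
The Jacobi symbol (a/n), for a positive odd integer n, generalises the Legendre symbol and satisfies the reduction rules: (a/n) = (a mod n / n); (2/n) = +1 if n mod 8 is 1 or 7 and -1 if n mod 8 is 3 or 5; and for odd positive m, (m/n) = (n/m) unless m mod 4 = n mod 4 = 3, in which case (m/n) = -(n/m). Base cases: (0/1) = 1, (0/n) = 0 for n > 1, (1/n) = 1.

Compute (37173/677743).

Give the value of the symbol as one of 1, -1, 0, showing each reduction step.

1

flip (37173/677743) -> (677743/37173): both odd, 37173 mod 4 = 1, 677743 mod 4 = 3, so the flip contributes +1; sign now +1
(677743/37173): 677743 mod 37173 = 8629, so (677743/37173) = (8629/37173)
flip (8629/37173) -> (37173/8629): both odd, 8629 mod 4 = 1, 37173 mod 4 = 1, so the flip contributes +1; sign now +1
(37173/8629): 37173 mod 8629 = 2657, so (37173/8629) = (2657/8629)
flip (2657/8629) -> (8629/2657): both odd, 2657 mod 4 = 1, 8629 mod 4 = 1, so the flip contributes +1; sign now +1
(8629/2657): 8629 mod 2657 = 658, so (8629/2657) = (658/2657)
factor out 2^1: 658 = 2^1·329; with 2657 mod 8 = 1, (2/2657) = +1; sign now +1; continue with (329/2657)
flip (329/2657) -> (2657/329): both odd, 329 mod 4 = 1, 2657 mod 4 = 1, so the flip contributes +1; sign now +1
(2657/329): 2657 mod 329 = 25, so (2657/329) = (25/329)
flip (25/329) -> (329/25): both odd, 25 mod 4 = 1, 329 mod 4 = 1, so the flip contributes +1; sign now +1
(329/25): 329 mod 25 = 4, so (329/25) = (4/25)
factor out 2^2: 4 = 2^2·1; with 25 mod 8 = 1, (2/25) = +1; sign now +1; continue with (1/25)
reached (1/25) = 1, so the symbol is +1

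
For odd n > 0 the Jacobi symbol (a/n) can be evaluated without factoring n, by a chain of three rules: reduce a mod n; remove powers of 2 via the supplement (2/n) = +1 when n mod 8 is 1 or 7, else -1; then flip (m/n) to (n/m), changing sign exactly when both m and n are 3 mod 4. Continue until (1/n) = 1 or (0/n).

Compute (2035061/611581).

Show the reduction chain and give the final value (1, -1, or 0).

1

(2035061/611581): 2035061 mod 611581 = 200318, so (2035061/611581) = (200318/611581)
factor out 2^1: 200318 = 2^1·100159; with 611581 mod 8 = 5, (2/611581) = -1; sign now -1; continue with (100159/611581)
flip (100159/611581) -> (611581/100159): both odd, 100159 mod 4 = 3, 611581 mod 4 = 1, so the flip contributes +1; sign now -1
(611581/100159): 611581 mod 100159 = 10627, so (611581/100159) = (10627/100159)
flip (10627/100159) -> (100159/10627): both odd, 10627 mod 4 = 3, 100159 mod 4 = 3, so the flip contributes -1; sign now +1
(100159/10627): 100159 mod 10627 = 4516, so (100159/10627) = (4516/10627)
factor out 2^2: 4516 = 2^2·1129; with 10627 mod 8 = 3, (2/10627) = -1; sign now +1; continue with (1129/10627)
flip (1129/10627) -> (10627/1129): both odd, 1129 mod 4 = 1, 10627 mod 4 = 3, so the flip contributes +1; sign now +1
(10627/1129): 10627 mod 1129 = 466, so (10627/1129) = (466/1129)
factor out 2^1: 466 = 2^1·233; with 1129 mod 8 = 1, (2/1129) = +1; sign now +1; continue with (233/1129)
flip (233/1129) -> (1129/233): both odd, 233 mod 4 = 1, 1129 mod 4 = 1, so the flip contributes +1; sign now +1
(1129/233): 1129 mod 233 = 197, so (1129/233) = (197/233)
flip (197/233) -> (233/197): both odd, 197 mod 4 = 1, 233 mod 4 = 1, so the flip contributes +1; sign now +1
(233/197): 233 mod 197 = 36, so (233/197) = (36/197)
factor out 2^2: 36 = 2^2·9; with 197 mod 8 = 5, (2/197) = -1; sign now +1; continue with (9/197)
flip (9/197) -> (197/9): both odd, 9 mod 4 = 1, 197 mod 4 = 1, so the flip contributes +1; sign now +1
(197/9): 197 mod 9 = 8, so (197/9) = (8/9)
factor out 2^3: 8 = 2^3·1; with 9 mod 8 = 1, (2/9) = +1; sign now +1; continue with (1/9)
reached (1/9) = 1, so the symbol is +1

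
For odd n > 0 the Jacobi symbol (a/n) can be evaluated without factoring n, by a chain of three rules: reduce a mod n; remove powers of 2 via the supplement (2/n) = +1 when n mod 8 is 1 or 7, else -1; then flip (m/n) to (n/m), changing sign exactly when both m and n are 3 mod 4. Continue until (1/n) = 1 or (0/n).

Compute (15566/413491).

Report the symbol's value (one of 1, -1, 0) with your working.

-1

factor out 2^1: 15566 = 2^1·7783; with 413491 mod 8 = 3, (2/413491) = -1; sign now -1; continue with (7783/413491)
flip (7783/413491) -> (413491/7783): both odd, 7783 mod 4 = 3, 413491 mod 4 = 3, so the flip contributes -1; sign now +1
(413491/7783): 413491 mod 7783 = 992, so (413491/7783) = (992/7783)
factor out 2^5: 992 = 2^5·31; with 7783 mod 8 = 7, (2/7783) = +1; sign now +1; continue with (31/7783)
flip (31/7783) -> (7783/31): both odd, 31 mod 4 = 3, 7783 mod 4 = 3, so the flip contributes -1; sign now -1
(7783/31): 7783 mod 31 = 2, so (7783/31) = (2/31)
factor out 2^1: 2 = 2^1·1; with 31 mod 8 = 7, (2/31) = +1; sign now -1; continue with (1/31)
reached (1/31) = 1, so the symbol is -1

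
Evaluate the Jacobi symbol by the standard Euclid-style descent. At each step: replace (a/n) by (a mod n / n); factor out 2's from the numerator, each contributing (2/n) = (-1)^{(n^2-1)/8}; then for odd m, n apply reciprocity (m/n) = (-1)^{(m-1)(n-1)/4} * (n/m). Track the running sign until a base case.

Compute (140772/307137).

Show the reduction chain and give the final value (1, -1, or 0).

0

140772 = 2^2·35193; (2/307137) = +1 since 307137 mod 8 = 1, so (140772/307137) = (+1)^2·(35193/307137); sign now +1
reciprocity: (35193/307137) = +1·(307137/35193) since 35193 mod 4 = 1, 307137 mod 4 = 1; sign now +1
(307137/35193) = (25593/35193)   [reduce mod 35193]
reciprocity: (25593/35193) = +1·(35193/25593) since 25593 mod 4 = 1, 35193 mod 4 = 1; sign now +1
(35193/25593) = (9600/25593)   [reduce mod 25593]
9600 = 2^7·75; (2/25593) = +1 since 25593 mod 8 = 1, so (9600/25593) = (+1)^7·(75/25593); sign now +1
reciprocity: (75/25593) = +1·(25593/75) since 75 mod 4 = 3, 25593 mod 4 = 1; sign now +1
(25593/75) = (18/75)   [reduce mod 75]
18 = 2^1·9; (2/75) = -1 since 75 mod 8 = 3, so (18/75) = (-1)^1·(9/75); sign now -1
reciprocity: (9/75) = +1·(75/9) since 9 mod 4 = 1, 75 mod 4 = 3; sign now -1
(75/9) = (3/9)   [reduce mod 9]
reciprocity: (3/9) = +1·(9/3) since 3 mod 4 = 3, 9 mod 4 = 1; sign now -1
(9/3) = (0/3)   [reduce mod 3]
(0/3) = 0   [gcd(a, n) > 1]; final value = 0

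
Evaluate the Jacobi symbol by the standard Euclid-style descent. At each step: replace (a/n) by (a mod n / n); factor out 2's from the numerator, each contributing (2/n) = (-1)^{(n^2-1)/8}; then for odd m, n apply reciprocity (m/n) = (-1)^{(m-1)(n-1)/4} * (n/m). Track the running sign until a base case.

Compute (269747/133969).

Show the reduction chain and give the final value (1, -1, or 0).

1

(269747/133969): 269747 mod 133969 = 1809, so (269747/133969) = (1809/133969)
flip (1809/133969) -> (133969/1809): both odd, 1809 mod 4 = 1, 133969 mod 4 = 1, so the flip contributes +1; sign now +1
(133969/1809): 133969 mod 1809 = 103, so (133969/1809) = (103/1809)
flip (103/1809) -> (1809/103): both odd, 103 mod 4 = 3, 1809 mod 4 = 1, so the flip contributes +1; sign now +1
(1809/103): 1809 mod 103 = 58, so (1809/103) = (58/103)
factor out 2^1: 58 = 2^1·29; with 103 mod 8 = 7, (2/103) = +1; sign now +1; continue with (29/103)
flip (29/103) -> (103/29): both odd, 29 mod 4 = 1, 103 mod 4 = 3, so the flip contributes +1; sign now +1
(103/29): 103 mod 29 = 16, so (103/29) = (16/29)
factor out 2^4: 16 = 2^4·1; with 29 mod 8 = 5, (2/29) = -1; sign now +1; continue with (1/29)
reached (1/29) = 1, so the symbol is +1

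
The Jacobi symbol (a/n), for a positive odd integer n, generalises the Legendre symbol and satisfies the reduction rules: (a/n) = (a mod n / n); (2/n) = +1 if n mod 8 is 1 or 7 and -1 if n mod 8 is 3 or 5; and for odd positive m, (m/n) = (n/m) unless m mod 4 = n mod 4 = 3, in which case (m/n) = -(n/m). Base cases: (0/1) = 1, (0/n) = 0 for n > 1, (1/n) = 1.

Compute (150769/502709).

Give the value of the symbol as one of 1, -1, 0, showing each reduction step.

1

reciprocity: (150769/502709) = +1·(502709/150769) since 150769 mod 4 = 1, 502709 mod 4 = 1; sign now +1
(502709/150769) = (50402/150769)   [reduce mod 150769]
50402 = 2^1·25201; (2/150769) = +1 since 150769 mod 8 = 1, so (50402/150769) = (+1)^1·(25201/150769); sign now +1
reciprocity: (25201/150769) = +1·(150769/25201) since 25201 mod 4 = 1, 150769 mod 4 = 1; sign now +1
(150769/25201) = (24764/25201)   [reduce mod 25201]
24764 = 2^2·6191; (2/25201) = +1 since 25201 mod 8 = 1, so (24764/25201) = (+1)^2·(6191/25201); sign now +1
reciprocity: (6191/25201) = +1·(25201/6191) since 6191 mod 4 = 3, 25201 mod 4 = 1; sign now +1
(25201/6191) = (437/6191)   [reduce mod 6191]
reciprocity: (437/6191) = +1·(6191/437) since 437 mod 4 = 1, 6191 mod 4 = 3; sign now +1
(6191/437) = (73/437)   [reduce mod 437]
reciprocity: (73/437) = +1·(437/73) since 73 mod 4 = 1, 437 mod 4 = 1; sign now +1
(437/73) = (72/73)   [reduce mod 73]
72 = 2^3·9; (2/73) = +1 since 73 mod 8 = 1, so (72/73) = (+1)^3·(9/73); sign now +1
reciprocity: (9/73) = +1·(73/9) since 9 mod 4 = 1, 73 mod 4 = 1; sign now +1
(73/9) = (1/9)   [reduce mod 9]
(1/9) = 1; final value = sign = +1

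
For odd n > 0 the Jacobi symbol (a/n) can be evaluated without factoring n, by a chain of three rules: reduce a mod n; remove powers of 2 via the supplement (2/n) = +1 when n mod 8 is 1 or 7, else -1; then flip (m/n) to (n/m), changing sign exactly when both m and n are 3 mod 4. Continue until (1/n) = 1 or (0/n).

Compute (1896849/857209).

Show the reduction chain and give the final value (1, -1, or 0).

-1

(1896849/857209): 1896849 mod 857209 = 182431, so (1896849/857209) = (182431/857209)
flip (182431/857209) -> (857209/182431): both odd, 182431 mod 4 = 3, 857209 mod 4 = 1, so the flip contributes +1; sign now +1
(857209/182431): 857209 mod 182431 = 127485, so (857209/182431) = (127485/182431)
flip (127485/182431) -> (182431/127485): both odd, 127485 mod 4 = 1, 182431 mod 4 = 3, so the flip contributes +1; sign now +1
(182431/127485): 182431 mod 127485 = 54946, so (182431/127485) = (54946/127485)
factor out 2^1: 54946 = 2^1·27473; with 127485 mod 8 = 5, (2/127485) = -1; sign now -1; continue with (27473/127485)
flip (27473/127485) -> (127485/27473): both odd, 27473 mod 4 = 1, 127485 mod 4 = 1, so the flip contributes +1; sign now -1
(127485/27473): 127485 mod 27473 = 17593, so (127485/27473) = (17593/27473)
flip (17593/27473) -> (27473/17593): both odd, 17593 mod 4 = 1, 27473 mod 4 = 1, so the flip contributes +1; sign now -1
(27473/17593): 27473 mod 17593 = 9880, so (27473/17593) = (9880/17593)
factor out 2^3: 9880 = 2^3·1235; with 17593 mod 8 = 1, (2/17593) = +1; sign now -1; continue with (1235/17593)
flip (1235/17593) -> (17593/1235): both odd, 1235 mod 4 = 3, 17593 mod 4 = 1, so the flip contributes +1; sign now -1
(17593/1235): 17593 mod 1235 = 303, so (17593/1235) = (303/1235)
flip (303/1235) -> (1235/303): both odd, 303 mod 4 = 3, 1235 mod 4 = 3, so the flip contributes -1; sign now +1
(1235/303): 1235 mod 303 = 23, so (1235/303) = (23/303)
flip (23/303) -> (303/23): both odd, 23 mod 4 = 3, 303 mod 4 = 3, so the flip contributes -1; sign now -1
(303/23): 303 mod 23 = 4, so (303/23) = (4/23)
factor out 2^2: 4 = 2^2·1; with 23 mod 8 = 7, (2/23) = +1; sign now -1; continue with (1/23)
reached (1/23) = 1, so the symbol is -1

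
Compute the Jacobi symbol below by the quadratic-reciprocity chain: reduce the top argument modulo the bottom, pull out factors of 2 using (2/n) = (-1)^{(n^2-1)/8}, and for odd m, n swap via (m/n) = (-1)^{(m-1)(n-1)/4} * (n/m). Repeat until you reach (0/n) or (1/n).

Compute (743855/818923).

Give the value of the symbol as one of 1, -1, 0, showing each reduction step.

0

flip (743855/818923) -> (818923/743855): both odd, 743855 mod 4 = 3, 818923 mod 4 = 3, so the flip contributes -1; sign now -1
(818923/743855): 818923 mod 743855 = 75068, so (818923/743855) = (75068/743855)
factor out 2^2: 75068 = 2^2·18767; with 743855 mod 8 = 7, (2/743855) = +1; sign now -1; continue with (18767/743855)
flip (18767/743855) -> (743855/18767): both odd, 18767 mod 4 = 3, 743855 mod 4 = 3, so the flip contributes -1; sign now +1
(743855/18767): 743855 mod 18767 = 11942, so (743855/18767) = (11942/18767)
factor out 2^1: 11942 = 2^1·5971; with 18767 mod 8 = 7, (2/18767) = +1; sign now +1; continue with (5971/18767)
flip (5971/18767) -> (18767/5971): both odd, 5971 mod 4 = 3, 18767 mod 4 = 3, so the flip contributes -1; sign now -1
(18767/5971): 18767 mod 5971 = 854, so (18767/5971) = (854/5971)
factor out 2^1: 854 = 2^1·427; with 5971 mod 8 = 3, (2/5971) = -1; sign now +1; continue with (427/5971)
flip (427/5971) -> (5971/427): both odd, 427 mod 4 = 3, 5971 mod 4 = 3, so the flip contributes -1; sign now -1
(5971/427): 5971 mod 427 = 420, so (5971/427) = (420/427)
factor out 2^2: 420 = 2^2·105; with 427 mod 8 = 3, (2/427) = -1; sign now -1; continue with (105/427)
flip (105/427) -> (427/105): both odd, 105 mod 4 = 1, 427 mod 4 = 3, so the flip contributes +1; sign now -1
(427/105): 427 mod 105 = 7, so (427/105) = (7/105)
flip (7/105) -> (105/7): both odd, 7 mod 4 = 3, 105 mod 4 = 1, so the flip contributes +1; sign now -1
(105/7): 105 mod 7 = 0, so (105/7) = (0/7)
reached (0/7); gcd(a, n) > 1, so (0/7) = 0 and the symbol is 0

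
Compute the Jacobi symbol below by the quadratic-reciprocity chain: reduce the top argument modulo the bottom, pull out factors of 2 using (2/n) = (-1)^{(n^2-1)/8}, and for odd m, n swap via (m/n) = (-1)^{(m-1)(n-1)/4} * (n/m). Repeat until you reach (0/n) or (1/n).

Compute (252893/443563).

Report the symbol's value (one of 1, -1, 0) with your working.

1

flip (252893/443563) -> (443563/252893): both odd, 252893 mod 4 = 1, 443563 mod 4 = 3, so the flip contributes +1; sign now +1
(443563/252893): 443563 mod 252893 = 190670, so (443563/252893) = (190670/252893)
factor out 2^1: 190670 = 2^1·95335; with 252893 mod 8 = 5, (2/252893) = -1; sign now -1; continue with (95335/252893)
flip (95335/252893) -> (252893/95335): both odd, 95335 mod 4 = 3, 252893 mod 4 = 1, so the flip contributes +1; sign now -1
(252893/95335): 252893 mod 95335 = 62223, so (252893/95335) = (62223/95335)
flip (62223/95335) -> (95335/62223): both odd, 62223 mod 4 = 3, 95335 mod 4 = 3, so the flip contributes -1; sign now +1
(95335/62223): 95335 mod 62223 = 33112, so (95335/62223) = (33112/62223)
factor out 2^3: 33112 = 2^3·4139; with 62223 mod 8 = 7, (2/62223) = +1; sign now +1; continue with (4139/62223)
flip (4139/62223) -> (62223/4139): both odd, 4139 mod 4 = 3, 62223 mod 4 = 3, so the flip contributes -1; sign now -1
(62223/4139): 62223 mod 4139 = 138, so (62223/4139) = (138/4139)
factor out 2^1: 138 = 2^1·69; with 4139 mod 8 = 3, (2/4139) = -1; sign now +1; continue with (69/4139)
flip (69/4139) -> (4139/69): both odd, 69 mod 4 = 1, 4139 mod 4 = 3, so the flip contributes +1; sign now +1
(4139/69): 4139 mod 69 = 68, so (4139/69) = (68/69)
factor out 2^2: 68 = 2^2·17; with 69 mod 8 = 5, (2/69) = -1; sign now +1; continue with (17/69)
flip (17/69) -> (69/17): both odd, 17 mod 4 = 1, 69 mod 4 = 1, so the flip contributes +1; sign now +1
(69/17): 69 mod 17 = 1, so (69/17) = (1/17)
reached (1/17) = 1, so the symbol is +1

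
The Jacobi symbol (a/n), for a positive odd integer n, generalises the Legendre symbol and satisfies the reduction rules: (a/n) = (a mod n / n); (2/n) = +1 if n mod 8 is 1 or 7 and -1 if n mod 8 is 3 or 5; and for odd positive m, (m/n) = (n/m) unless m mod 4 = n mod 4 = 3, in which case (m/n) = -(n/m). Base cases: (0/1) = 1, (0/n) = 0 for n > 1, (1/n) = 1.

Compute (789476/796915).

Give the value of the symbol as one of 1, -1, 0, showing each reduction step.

-1

factor out 2^2: 789476 = 2^2·197369; with 796915 mod 8 = 3, (2/796915) = -1; sign now +1; continue with (197369/796915)
flip (197369/796915) -> (796915/197369): both odd, 197369 mod 4 = 1, 796915 mod 4 = 3, so the flip contributes +1; sign now +1
(796915/197369): 796915 mod 197369 = 7439, so (796915/197369) = (7439/197369)
flip (7439/197369) -> (197369/7439): both odd, 7439 mod 4 = 3, 197369 mod 4 = 1, so the flip contributes +1; sign now +1
(197369/7439): 197369 mod 7439 = 3955, so (197369/7439) = (3955/7439)
flip (3955/7439) -> (7439/3955): both odd, 3955 mod 4 = 3, 7439 mod 4 = 3, so the flip contributes -1; sign now -1
(7439/3955): 7439 mod 3955 = 3484, so (7439/3955) = (3484/3955)
factor out 2^2: 3484 = 2^2·871; with 3955 mod 8 = 3, (2/3955) = -1; sign now -1; continue with (871/3955)
flip (871/3955) -> (3955/871): both odd, 871 mod 4 = 3, 3955 mod 4 = 3, so the flip contributes -1; sign now +1
(3955/871): 3955 mod 871 = 471, so (3955/871) = (471/871)
flip (471/871) -> (871/471): both odd, 471 mod 4 = 3, 871 mod 4 = 3, so the flip contributes -1; sign now -1
(871/471): 871 mod 471 = 400, so (871/471) = (400/471)
factor out 2^4: 400 = 2^4·25; with 471 mod 8 = 7, (2/471) = +1; sign now -1; continue with (25/471)
flip (25/471) -> (471/25): both odd, 25 mod 4 = 1, 471 mod 4 = 3, so the flip contributes +1; sign now -1
(471/25): 471 mod 25 = 21, so (471/25) = (21/25)
flip (21/25) -> (25/21): both odd, 21 mod 4 = 1, 25 mod 4 = 1, so the flip contributes +1; sign now -1
(25/21): 25 mod 21 = 4, so (25/21) = (4/21)
factor out 2^2: 4 = 2^2·1; with 21 mod 8 = 5, (2/21) = -1; sign now -1; continue with (1/21)
reached (1/21) = 1, so the symbol is -1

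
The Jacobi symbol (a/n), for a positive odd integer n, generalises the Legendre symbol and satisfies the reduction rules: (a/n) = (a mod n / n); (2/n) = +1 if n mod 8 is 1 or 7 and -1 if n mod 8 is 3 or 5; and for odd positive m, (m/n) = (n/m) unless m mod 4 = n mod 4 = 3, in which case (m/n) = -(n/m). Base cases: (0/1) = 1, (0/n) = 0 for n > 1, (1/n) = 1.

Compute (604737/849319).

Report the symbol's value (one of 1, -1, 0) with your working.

1

flip (604737/849319) -> (849319/604737): both odd, 604737 mod 4 = 1, 849319 mod 4 = 3, so the flip contributes +1; sign now +1
(849319/604737): 849319 mod 604737 = 244582, so (849319/604737) = (244582/604737)
factor out 2^1: 244582 = 2^1·122291; with 604737 mod 8 = 1, (2/604737) = +1; sign now +1; continue with (122291/604737)
flip (122291/604737) -> (604737/122291): both odd, 122291 mod 4 = 3, 604737 mod 4 = 1, so the flip contributes +1; sign now +1
(604737/122291): 604737 mod 122291 = 115573, so (604737/122291) = (115573/122291)
flip (115573/122291) -> (122291/115573): both odd, 115573 mod 4 = 1, 122291 mod 4 = 3, so the flip contributes +1; sign now +1
(122291/115573): 122291 mod 115573 = 6718, so (122291/115573) = (6718/115573)
factor out 2^1: 6718 = 2^1·3359; with 115573 mod 8 = 5, (2/115573) = -1; sign now -1; continue with (3359/115573)
flip (3359/115573) -> (115573/3359): both odd, 3359 mod 4 = 3, 115573 mod 4 = 1, so the flip contributes +1; sign now -1
(115573/3359): 115573 mod 3359 = 1367, so (115573/3359) = (1367/3359)
flip (1367/3359) -> (3359/1367): both odd, 1367 mod 4 = 3, 3359 mod 4 = 3, so the flip contributes -1; sign now +1
(3359/1367): 3359 mod 1367 = 625, so (3359/1367) = (625/1367)
flip (625/1367) -> (1367/625): both odd, 625 mod 4 = 1, 1367 mod 4 = 3, so the flip contributes +1; sign now +1
(1367/625): 1367 mod 625 = 117, so (1367/625) = (117/625)
flip (117/625) -> (625/117): both odd, 117 mod 4 = 1, 625 mod 4 = 1, so the flip contributes +1; sign now +1
(625/117): 625 mod 117 = 40, so (625/117) = (40/117)
factor out 2^3: 40 = 2^3·5; with 117 mod 8 = 5, (2/117) = -1; sign now -1; continue with (5/117)
flip (5/117) -> (117/5): both odd, 5 mod 4 = 1, 117 mod 4 = 1, so the flip contributes +1; sign now -1
(117/5): 117 mod 5 = 2, so (117/5) = (2/5)
factor out 2^1: 2 = 2^1·1; with 5 mod 8 = 5, (2/5) = -1; sign now +1; continue with (1/5)
reached (1/5) = 1, so the symbol is +1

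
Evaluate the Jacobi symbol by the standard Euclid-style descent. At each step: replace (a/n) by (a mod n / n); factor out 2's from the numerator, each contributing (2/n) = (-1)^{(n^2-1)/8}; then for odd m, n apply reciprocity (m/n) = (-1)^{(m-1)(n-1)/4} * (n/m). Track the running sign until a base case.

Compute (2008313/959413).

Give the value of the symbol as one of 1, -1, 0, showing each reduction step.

(2008313/959413): 2008313 mod 959413 = 89487, so (2008313/959413) = (89487/959413)
flip (89487/959413) -> (959413/89487): both odd, 89487 mod 4 = 3, 959413 mod 4 = 1, so the flip contributes +1; sign now +1
(959413/89487): 959413 mod 89487 = 64543, so (959413/89487) = (64543/89487)
flip (64543/89487) -> (89487/64543): both odd, 64543 mod 4 = 3, 89487 mod 4 = 3, so the flip contributes -1; sign now -1
(89487/64543): 89487 mod 64543 = 24944, so (89487/64543) = (24944/64543)
factor out 2^4: 24944 = 2^4·1559; with 64543 mod 8 = 7, (2/64543) = +1; sign now -1; continue with (1559/64543)
flip (1559/64543) -> (64543/1559): both odd, 1559 mod 4 = 3, 64543 mod 4 = 3, so the flip contributes -1; sign now +1
(64543/1559): 64543 mod 1559 = 624, so (64543/1559) = (624/1559)
factor out 2^4: 624 = 2^4·39; with 1559 mod 8 = 7, (2/1559) = +1; sign now +1; continue with (39/1559)
flip (39/1559) -> (1559/39): both odd, 39 mod 4 = 3, 1559 mod 4 = 3, so the flip contributes -1; sign now -1
(1559/39): 1559 mod 39 = 38, so (1559/39) = (38/39)
factor out 2^1: 38 = 2^1·19; with 39 mod 8 = 7, (2/39) = +1; sign now -1; continue with (19/39)
flip (19/39) -> (39/19): both odd, 19 mod 4 = 3, 39 mod 4 = 3, so the flip contributes -1; sign now +1
(39/19): 39 mod 19 = 1, so (39/19) = (1/19)
reached (1/19) = 1, so the symbol is +1

1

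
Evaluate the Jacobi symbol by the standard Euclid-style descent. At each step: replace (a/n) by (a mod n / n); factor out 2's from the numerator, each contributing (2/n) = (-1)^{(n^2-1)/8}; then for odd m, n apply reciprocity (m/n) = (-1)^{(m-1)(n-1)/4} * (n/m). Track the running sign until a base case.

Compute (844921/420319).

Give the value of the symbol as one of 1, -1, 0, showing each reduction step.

(844921/420319) = (4283/420319)   [reduce mod 420319]
reciprocity: (4283/420319) = -1·(420319/4283) since 4283 mod 4 = 3, 420319 mod 4 = 3; sign now -1
(420319/4283) = (585/4283)   [reduce mod 4283]
reciprocity: (585/4283) = +1·(4283/585) since 585 mod 4 = 1, 4283 mod 4 = 3; sign now -1
(4283/585) = (188/585)   [reduce mod 585]
188 = 2^2·47; (2/585) = +1 since 585 mod 8 = 1, so (188/585) = (+1)^2·(47/585); sign now -1
reciprocity: (47/585) = +1·(585/47) since 47 mod 4 = 3, 585 mod 4 = 1; sign now -1
(585/47) = (21/47)   [reduce mod 47]
reciprocity: (21/47) = +1·(47/21) since 21 mod 4 = 1, 47 mod 4 = 3; sign now -1
(47/21) = (5/21)   [reduce mod 21]
reciprocity: (5/21) = +1·(21/5) since 5 mod 4 = 1, 21 mod 4 = 1; sign now -1
(21/5) = (1/5)   [reduce mod 5]
(1/5) = 1; final value = sign = -1

-1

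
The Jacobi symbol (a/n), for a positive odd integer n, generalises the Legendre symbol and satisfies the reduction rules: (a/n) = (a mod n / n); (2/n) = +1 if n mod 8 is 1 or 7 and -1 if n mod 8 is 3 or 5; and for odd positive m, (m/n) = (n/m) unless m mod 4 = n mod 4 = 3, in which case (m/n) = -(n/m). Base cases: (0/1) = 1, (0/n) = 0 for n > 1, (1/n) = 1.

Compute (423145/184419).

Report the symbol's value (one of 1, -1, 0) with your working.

1

(423145/184419) = (54307/184419)   [reduce mod 184419]
reciprocity: (54307/184419) = -1·(184419/54307) since 54307 mod 4 = 3, 184419 mod 4 = 3; sign now -1
(184419/54307) = (21498/54307)   [reduce mod 54307]
21498 = 2^1·10749; (2/54307) = -1 since 54307 mod 8 = 3, so (21498/54307) = (-1)^1·(10749/54307); sign now +1
reciprocity: (10749/54307) = +1·(54307/10749) since 10749 mod 4 = 1, 54307 mod 4 = 3; sign now +1
(54307/10749) = (562/10749)   [reduce mod 10749]
562 = 2^1·281; (2/10749) = -1 since 10749 mod 8 = 5, so (562/10749) = (-1)^1·(281/10749); sign now -1
reciprocity: (281/10749) = +1·(10749/281) since 281 mod 4 = 1, 10749 mod 4 = 1; sign now -1
(10749/281) = (71/281)   [reduce mod 281]
reciprocity: (71/281) = +1·(281/71) since 71 mod 4 = 3, 281 mod 4 = 1; sign now -1
(281/71) = (68/71)   [reduce mod 71]
68 = 2^2·17; (2/71) = +1 since 71 mod 8 = 7, so (68/71) = (+1)^2·(17/71); sign now -1
reciprocity: (17/71) = +1·(71/17) since 17 mod 4 = 1, 71 mod 4 = 3; sign now -1
(71/17) = (3/17)   [reduce mod 17]
reciprocity: (3/17) = +1·(17/3) since 3 mod 4 = 3, 17 mod 4 = 1; sign now -1
(17/3) = (2/3)   [reduce mod 3]
2 = 2^1·1; (2/3) = -1 since 3 mod 8 = 3, so (2/3) = (-1)^1·(1/3); sign now +1
(1/3) = 1; final value = sign = +1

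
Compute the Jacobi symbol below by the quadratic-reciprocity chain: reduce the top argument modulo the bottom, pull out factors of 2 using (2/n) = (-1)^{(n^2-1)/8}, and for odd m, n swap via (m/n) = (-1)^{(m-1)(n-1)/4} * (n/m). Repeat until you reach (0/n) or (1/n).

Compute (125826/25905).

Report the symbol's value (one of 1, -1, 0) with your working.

(125826/25905) = (22206/25905)   [reduce mod 25905]
22206 = 2^1·11103; (2/25905) = +1 since 25905 mod 8 = 1, so (22206/25905) = (+1)^1·(11103/25905); sign now +1
reciprocity: (11103/25905) = +1·(25905/11103) since 11103 mod 4 = 3, 25905 mod 4 = 1; sign now +1
(25905/11103) = (3699/11103)   [reduce mod 11103]
reciprocity: (3699/11103) = -1·(11103/3699) since 3699 mod 4 = 3, 11103 mod 4 = 3; sign now -1
(11103/3699) = (6/3699)   [reduce mod 3699]
6 = 2^1·3; (2/3699) = -1 since 3699 mod 8 = 3, so (6/3699) = (-1)^1·(3/3699); sign now +1
reciprocity: (3/3699) = -1·(3699/3) since 3 mod 4 = 3, 3699 mod 4 = 3; sign now -1
(3699/3) = (0/3)   [reduce mod 3]
(0/3) = 0   [gcd(a, n) > 1]; final value = 0

0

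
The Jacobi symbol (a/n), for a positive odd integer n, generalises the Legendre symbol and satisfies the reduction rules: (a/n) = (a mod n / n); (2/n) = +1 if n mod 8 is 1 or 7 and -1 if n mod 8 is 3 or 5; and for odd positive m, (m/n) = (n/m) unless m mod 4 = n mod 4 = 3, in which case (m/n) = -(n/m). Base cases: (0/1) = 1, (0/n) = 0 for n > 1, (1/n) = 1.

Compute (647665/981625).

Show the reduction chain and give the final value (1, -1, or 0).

0

reciprocity: (647665/981625) = +1·(981625/647665) since 647665 mod 4 = 1, 981625 mod 4 = 1; sign now +1
(981625/647665) = (333960/647665)   [reduce mod 647665]
333960 = 2^3·41745; (2/647665) = +1 since 647665 mod 8 = 1, so (333960/647665) = (+1)^3·(41745/647665); sign now +1
reciprocity: (41745/647665) = +1·(647665/41745) since 41745 mod 4 = 1, 647665 mod 4 = 1; sign now +1
(647665/41745) = (21490/41745)   [reduce mod 41745]
21490 = 2^1·10745; (2/41745) = +1 since 41745 mod 8 = 1, so (21490/41745) = (+1)^1·(10745/41745); sign now +1
reciprocity: (10745/41745) = +1·(41745/10745) since 10745 mod 4 = 1, 41745 mod 4 = 1; sign now +1
(41745/10745) = (9510/10745)   [reduce mod 10745]
9510 = 2^1·4755; (2/10745) = +1 since 10745 mod 8 = 1, so (9510/10745) = (+1)^1·(4755/10745); sign now +1
reciprocity: (4755/10745) = +1·(10745/4755) since 4755 mod 4 = 3, 10745 mod 4 = 1; sign now +1
(10745/4755) = (1235/4755)   [reduce mod 4755]
reciprocity: (1235/4755) = -1·(4755/1235) since 1235 mod 4 = 3, 4755 mod 4 = 3; sign now -1
(4755/1235) = (1050/1235)   [reduce mod 1235]
1050 = 2^1·525; (2/1235) = -1 since 1235 mod 8 = 3, so (1050/1235) = (-1)^1·(525/1235); sign now +1
reciprocity: (525/1235) = +1·(1235/525) since 525 mod 4 = 1, 1235 mod 4 = 3; sign now +1
(1235/525) = (185/525)   [reduce mod 525]
reciprocity: (185/525) = +1·(525/185) since 185 mod 4 = 1, 525 mod 4 = 1; sign now +1
(525/185) = (155/185)   [reduce mod 185]
reciprocity: (155/185) = +1·(185/155) since 155 mod 4 = 3, 185 mod 4 = 1; sign now +1
(185/155) = (30/155)   [reduce mod 155]
30 = 2^1·15; (2/155) = -1 since 155 mod 8 = 3, so (30/155) = (-1)^1·(15/155); sign now -1
reciprocity: (15/155) = -1·(155/15) since 15 mod 4 = 3, 155 mod 4 = 3; sign now +1
(155/15) = (5/15)   [reduce mod 15]
reciprocity: (5/15) = +1·(15/5) since 5 mod 4 = 1, 15 mod 4 = 3; sign now +1
(15/5) = (0/5)   [reduce mod 5]
(0/5) = 0   [gcd(a, n) > 1]; final value = 0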